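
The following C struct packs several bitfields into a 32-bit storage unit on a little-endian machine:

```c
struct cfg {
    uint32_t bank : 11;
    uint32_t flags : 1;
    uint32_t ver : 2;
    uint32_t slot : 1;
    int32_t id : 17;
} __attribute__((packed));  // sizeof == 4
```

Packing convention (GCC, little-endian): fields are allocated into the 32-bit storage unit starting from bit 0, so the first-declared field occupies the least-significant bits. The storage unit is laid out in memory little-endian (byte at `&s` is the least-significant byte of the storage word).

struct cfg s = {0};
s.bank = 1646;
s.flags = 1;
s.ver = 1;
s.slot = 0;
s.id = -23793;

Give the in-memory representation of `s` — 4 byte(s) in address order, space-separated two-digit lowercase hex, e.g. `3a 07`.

[0+:11] bank=1646 & 0x7ff = 0x66e; word=0x0000066e
[11+:1] flags=1 & 0x1 = 0x1; word=0x00000e6e
[12+:2] ver=1 & 0x3 = 0x1; word=0x00001e6e
[14+:1] slot=0 & 0x1 = 0x0; word=0x00001e6e
[15+:17] id=-23793 & 0x1ffff = 0x1a30f; word=0xd1879e6e
word = 0xd1879e6e → little-endian bytes:
  [0]=0x6e  [1]=0x9e  [2]=0x87  [3]=0xd1

6e 9e 87 d1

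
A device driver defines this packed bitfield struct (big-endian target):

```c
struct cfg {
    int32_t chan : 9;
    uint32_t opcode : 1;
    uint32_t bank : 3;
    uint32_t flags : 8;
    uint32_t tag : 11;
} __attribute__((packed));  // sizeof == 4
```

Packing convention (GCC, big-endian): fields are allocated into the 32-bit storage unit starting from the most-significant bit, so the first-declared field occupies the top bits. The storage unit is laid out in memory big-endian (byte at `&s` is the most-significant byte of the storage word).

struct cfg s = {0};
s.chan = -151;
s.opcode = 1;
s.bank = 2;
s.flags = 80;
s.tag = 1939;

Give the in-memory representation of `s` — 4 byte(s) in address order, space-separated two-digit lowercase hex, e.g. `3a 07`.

chan (9b) val=-151 bits=0x169 at bit 23: 0xb4800000
opcode (1b) val=1 bits=0x1 at bit 22: 0xb4c00000
bank (3b) val=2 bits=0x2 at bit 19: 0xb4d00000
flags (8b) val=80 bits=0x50 at bit 11: 0xb4d28000
tag (11b) val=1939 bits=0x793 at bit 0: 0xb4d28793
word = 0xb4d28793 → big-endian bytes:
  [0]=0xb4  [1]=0xd2  [2]=0x87  [3]=0x93

b4 d2 87 93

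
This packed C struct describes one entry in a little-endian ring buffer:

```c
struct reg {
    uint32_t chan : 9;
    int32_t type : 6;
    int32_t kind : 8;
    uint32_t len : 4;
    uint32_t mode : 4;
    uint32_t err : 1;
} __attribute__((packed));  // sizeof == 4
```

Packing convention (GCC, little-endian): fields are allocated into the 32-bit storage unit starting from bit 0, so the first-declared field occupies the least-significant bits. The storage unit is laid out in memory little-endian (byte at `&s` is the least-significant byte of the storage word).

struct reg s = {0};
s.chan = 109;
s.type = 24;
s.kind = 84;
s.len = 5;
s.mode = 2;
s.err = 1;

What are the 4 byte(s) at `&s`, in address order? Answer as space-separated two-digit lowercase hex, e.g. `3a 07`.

chan:9 = 109 → 0x6d << 0 → word 0x0000006d
type:6 = 24 → 0x18 << 9 → word 0x0000306d
kind:8 = 84 → 0x54 << 15 → word 0x002a306d
len:4 = 5 → 0x5 << 23 → word 0x02aa306d
mode:4 = 2 → 0x2 << 27 → word 0x12aa306d
err:1 = 1 → 0x1 << 31 → word 0x92aa306d
word = 0x92aa306d → little-endian bytes:
  [0]=0x6d  [1]=0x30  [2]=0xaa  [3]=0x92

6d 30 aa 92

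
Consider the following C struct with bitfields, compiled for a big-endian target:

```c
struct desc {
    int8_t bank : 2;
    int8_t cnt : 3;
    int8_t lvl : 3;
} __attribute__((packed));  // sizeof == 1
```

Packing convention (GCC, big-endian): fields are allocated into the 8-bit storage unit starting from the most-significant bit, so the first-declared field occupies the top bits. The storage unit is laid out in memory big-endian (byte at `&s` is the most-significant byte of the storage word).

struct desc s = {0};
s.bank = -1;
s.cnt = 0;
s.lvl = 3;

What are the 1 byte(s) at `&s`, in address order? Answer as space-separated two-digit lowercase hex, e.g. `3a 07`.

c3

bank:2 = -1 → 0x3 << 6 → word 0xc0
cnt:3 = 0 → 0x0 << 3 → word 0xc0
lvl:3 = 3 → 0x3 << 0 → word 0xc3
word = 0xc3 → big-endian bytes:
  [0]=0xc3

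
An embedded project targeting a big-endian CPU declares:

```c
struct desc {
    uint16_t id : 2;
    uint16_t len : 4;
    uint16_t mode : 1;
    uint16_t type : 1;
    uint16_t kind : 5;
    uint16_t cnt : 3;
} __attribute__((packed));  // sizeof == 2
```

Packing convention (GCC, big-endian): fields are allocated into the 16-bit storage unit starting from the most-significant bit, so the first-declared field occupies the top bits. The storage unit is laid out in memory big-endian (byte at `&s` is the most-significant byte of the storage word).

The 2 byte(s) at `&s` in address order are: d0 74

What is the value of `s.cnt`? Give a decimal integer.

4

[0]=0xd0 [1]=0x74 (big-endian) → word 0xd074
id [14+:2] = (word>>14) & 0x3 = 3
len [10+:4] = (word>>10) & 0xf = 4
mode [9+:1] = (word>>9) & 0x1 = 0
type [8+:1] = (word>>8) & 0x1 = 0
kind [3+:5] = (word>>3) & 0x1f = 14
cnt [0+:3] = (word>>0) & 0x7 = 4  ←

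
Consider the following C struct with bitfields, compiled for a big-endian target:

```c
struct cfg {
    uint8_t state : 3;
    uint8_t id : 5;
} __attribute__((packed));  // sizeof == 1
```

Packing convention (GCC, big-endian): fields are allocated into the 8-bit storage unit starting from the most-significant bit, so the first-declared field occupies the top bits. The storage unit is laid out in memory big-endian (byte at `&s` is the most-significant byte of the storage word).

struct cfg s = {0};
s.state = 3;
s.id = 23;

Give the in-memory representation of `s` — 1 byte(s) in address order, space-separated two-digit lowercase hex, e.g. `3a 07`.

state:3 = 3 → 0x3 << 5 → word 0x60
id:5 = 23 → 0x17 << 0 → word 0x77
word = 0x77 → big-endian bytes:
  [0]=0x77

77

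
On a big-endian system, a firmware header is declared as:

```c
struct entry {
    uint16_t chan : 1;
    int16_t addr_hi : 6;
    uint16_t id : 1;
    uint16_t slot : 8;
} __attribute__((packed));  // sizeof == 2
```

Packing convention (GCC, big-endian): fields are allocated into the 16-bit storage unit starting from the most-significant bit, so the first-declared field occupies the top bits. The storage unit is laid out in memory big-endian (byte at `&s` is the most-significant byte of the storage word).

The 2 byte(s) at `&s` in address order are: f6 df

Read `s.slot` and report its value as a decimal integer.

223

[0]=0xf6 [1]=0xdf (big-endian) → word 0xf6df
chan:1 @ bit 15 → (0xf6df>>15)&0x1 = 0x1
addr_hi:6 @ bit 9 → (0xf6df>>9)&0x3f = 0x3b
id:1 @ bit 8 → (0xf6df>>8)&0x1 = 0x0
slot:8 @ bit 0 → (0xf6df>>0)&0xff = 0xdf  ←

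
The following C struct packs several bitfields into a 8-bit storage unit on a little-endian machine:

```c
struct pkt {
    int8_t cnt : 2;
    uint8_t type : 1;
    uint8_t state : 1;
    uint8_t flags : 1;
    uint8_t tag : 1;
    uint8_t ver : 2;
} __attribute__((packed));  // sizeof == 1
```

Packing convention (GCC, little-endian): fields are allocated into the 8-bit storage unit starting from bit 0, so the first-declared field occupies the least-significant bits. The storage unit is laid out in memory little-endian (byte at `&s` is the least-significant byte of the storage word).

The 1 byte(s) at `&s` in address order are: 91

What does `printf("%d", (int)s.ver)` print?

[0]=0x91 (little-endian) → word 0x91
cnt:2 @ bit 0 → (0x91>>0)&0x3 = 0x1
type:1 @ bit 2 → (0x91>>2)&0x1 = 0x0
state:1 @ bit 3 → (0x91>>3)&0x1 = 0x0
flags:1 @ bit 4 → (0x91>>4)&0x1 = 0x1
tag:1 @ bit 5 → (0x91>>5)&0x1 = 0x0
ver:2 @ bit 6 → (0x91>>6)&0x3 = 0x2  ←

2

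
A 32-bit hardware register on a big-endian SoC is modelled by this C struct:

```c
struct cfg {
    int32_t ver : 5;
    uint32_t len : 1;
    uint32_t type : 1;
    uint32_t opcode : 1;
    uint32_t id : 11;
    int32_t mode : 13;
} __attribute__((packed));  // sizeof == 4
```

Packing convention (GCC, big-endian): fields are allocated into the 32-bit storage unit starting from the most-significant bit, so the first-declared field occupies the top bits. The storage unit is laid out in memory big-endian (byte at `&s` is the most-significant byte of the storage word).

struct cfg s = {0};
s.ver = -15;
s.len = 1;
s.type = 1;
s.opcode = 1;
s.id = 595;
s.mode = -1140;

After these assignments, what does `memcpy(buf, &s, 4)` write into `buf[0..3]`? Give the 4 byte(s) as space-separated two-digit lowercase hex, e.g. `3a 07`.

ver:5 = -15 → 0x11 << 27 → word 0x88000000
len:1 = 1 → 0x1 << 26 → word 0x8c000000
type:1 = 1 → 0x1 << 25 → word 0x8e000000
opcode:1 = 1 → 0x1 << 24 → word 0x8f000000
id:11 = 595 → 0x253 << 13 → word 0x8f4a6000
mode:13 = -1140 → 0x1b8c << 0 → word 0x8f4a7b8c
word = 0x8f4a7b8c → big-endian bytes:
  [0]=0x8f  [1]=0x4a  [2]=0x7b  [3]=0x8c

8f 4a 7b 8c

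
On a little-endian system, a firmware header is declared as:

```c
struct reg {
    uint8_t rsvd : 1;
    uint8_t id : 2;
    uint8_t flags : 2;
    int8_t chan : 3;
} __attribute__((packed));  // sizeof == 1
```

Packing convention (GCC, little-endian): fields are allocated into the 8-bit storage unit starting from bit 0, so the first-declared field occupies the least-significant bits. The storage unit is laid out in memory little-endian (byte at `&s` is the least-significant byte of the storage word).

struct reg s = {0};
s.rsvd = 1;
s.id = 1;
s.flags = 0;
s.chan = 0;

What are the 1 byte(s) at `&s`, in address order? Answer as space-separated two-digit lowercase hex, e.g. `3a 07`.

[0+:1] rsvd=1 & 0x1 = 0x1; word=0x01
[1+:2] id=1 & 0x3 = 0x1; word=0x03
[3+:2] flags=0 & 0x3 = 0x0; word=0x03
[5+:3] chan=0 & 0x7 = 0x0; word=0x03
word = 0x03 → little-endian bytes:
  [0]=0x03

03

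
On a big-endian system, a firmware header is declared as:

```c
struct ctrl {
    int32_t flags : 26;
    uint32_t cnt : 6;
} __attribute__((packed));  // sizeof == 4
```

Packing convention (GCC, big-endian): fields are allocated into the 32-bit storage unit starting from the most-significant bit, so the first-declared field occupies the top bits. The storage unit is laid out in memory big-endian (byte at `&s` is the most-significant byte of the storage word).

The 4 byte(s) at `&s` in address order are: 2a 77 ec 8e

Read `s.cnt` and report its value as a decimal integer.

14

[0]=0x2a [1]=0x77 [2]=0xec [3]=0x8e (big-endian) → word 0x2a77ec8e
flags:26 @ bit 6 → (0x2a77ec8e>>6)&0x3ffffff = 0xa9dfb2
cnt:6 @ bit 0 → (0x2a77ec8e>>0)&0x3f = 0xe  ←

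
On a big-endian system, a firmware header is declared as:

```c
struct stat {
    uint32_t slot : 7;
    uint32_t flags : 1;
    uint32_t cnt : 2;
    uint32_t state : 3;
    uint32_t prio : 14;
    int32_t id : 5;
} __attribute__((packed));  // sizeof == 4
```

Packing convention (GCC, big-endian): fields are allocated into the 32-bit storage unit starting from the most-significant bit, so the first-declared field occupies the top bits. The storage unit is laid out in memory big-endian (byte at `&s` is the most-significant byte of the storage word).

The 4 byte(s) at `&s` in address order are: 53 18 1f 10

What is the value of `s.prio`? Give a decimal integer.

248

[0]=0x53 [1]=0x18 [2]=0x1f [3]=0x10 (big-endian) → word 0x53181f10
slot:7 @ bit 25 → (0x53181f10>>25)&0x7f = 0x29
flags:1 @ bit 24 → (0x53181f10>>24)&0x1 = 0x1
cnt:2 @ bit 22 → (0x53181f10>>22)&0x3 = 0x0
state:3 @ bit 19 → (0x53181f10>>19)&0x7 = 0x3
prio:14 @ bit 5 → (0x53181f10>>5)&0x3fff = 0xf8  ←
id:5 @ bit 0 → (0x53181f10>>0)&0x1f = 0x10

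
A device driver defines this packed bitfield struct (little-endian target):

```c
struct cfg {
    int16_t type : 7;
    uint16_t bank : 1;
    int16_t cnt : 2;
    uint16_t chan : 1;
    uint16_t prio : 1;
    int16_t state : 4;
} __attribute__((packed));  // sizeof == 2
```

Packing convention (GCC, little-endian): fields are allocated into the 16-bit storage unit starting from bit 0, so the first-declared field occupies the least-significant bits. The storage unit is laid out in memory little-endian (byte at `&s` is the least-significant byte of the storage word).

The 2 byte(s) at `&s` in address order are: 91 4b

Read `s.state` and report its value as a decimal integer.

4

[0]=0x91 [1]=0x4b (little-endian) → word 0x4b91
type:7 @ bit 0 → (0x4b91>>0)&0x7f = 0x11
bank:1 @ bit 7 → (0x4b91>>7)&0x1 = 0x1
cnt:2 @ bit 8 → (0x4b91>>8)&0x3 = 0x3
chan:1 @ bit 10 → (0x4b91>>10)&0x1 = 0x0
prio:1 @ bit 11 → (0x4b91>>11)&0x1 = 0x1
state:4 @ bit 12 → (0x4b91>>12)&0xf = 0x4  ←
state signed 4b, MSB=0: value = 4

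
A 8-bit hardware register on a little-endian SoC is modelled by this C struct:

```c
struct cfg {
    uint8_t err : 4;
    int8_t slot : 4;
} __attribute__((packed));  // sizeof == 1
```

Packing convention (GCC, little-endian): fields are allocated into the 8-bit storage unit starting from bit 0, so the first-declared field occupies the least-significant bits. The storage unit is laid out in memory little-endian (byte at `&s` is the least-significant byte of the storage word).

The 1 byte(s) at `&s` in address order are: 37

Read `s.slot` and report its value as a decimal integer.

3

[0]=0x37 (little-endian) → word 0x37
err [0+:4] = (word>>0) & 0xf = 7
slot [4+:4] = (word>>4) & 0xf = 3  ←
slot signed 4b, MSB=0: value = 3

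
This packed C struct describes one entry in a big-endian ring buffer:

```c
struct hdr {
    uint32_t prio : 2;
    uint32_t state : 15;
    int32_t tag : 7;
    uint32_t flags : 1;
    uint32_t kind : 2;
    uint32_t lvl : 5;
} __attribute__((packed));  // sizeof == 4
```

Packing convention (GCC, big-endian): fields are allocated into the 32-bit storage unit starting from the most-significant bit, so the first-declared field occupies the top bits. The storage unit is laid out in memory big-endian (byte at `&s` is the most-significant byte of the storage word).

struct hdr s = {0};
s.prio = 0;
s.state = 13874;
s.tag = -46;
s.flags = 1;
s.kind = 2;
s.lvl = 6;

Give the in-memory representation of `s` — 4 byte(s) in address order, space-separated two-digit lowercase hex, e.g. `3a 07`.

1b 19 52 c6

prio:2 = 0 → 0x0 << 30 → word 0x00000000
state:15 = 13874 → 0x3632 << 15 → word 0x1b190000
tag:7 = -46 → 0x52 << 8 → word 0x1b195200
flags:1 = 1 → 0x1 << 7 → word 0x1b195280
kind:2 = 2 → 0x2 << 5 → word 0x1b1952c0
lvl:5 = 6 → 0x6 << 0 → word 0x1b1952c6
word = 0x1b1952c6 → big-endian bytes:
  [0]=0x1b  [1]=0x19  [2]=0x52  [3]=0xc6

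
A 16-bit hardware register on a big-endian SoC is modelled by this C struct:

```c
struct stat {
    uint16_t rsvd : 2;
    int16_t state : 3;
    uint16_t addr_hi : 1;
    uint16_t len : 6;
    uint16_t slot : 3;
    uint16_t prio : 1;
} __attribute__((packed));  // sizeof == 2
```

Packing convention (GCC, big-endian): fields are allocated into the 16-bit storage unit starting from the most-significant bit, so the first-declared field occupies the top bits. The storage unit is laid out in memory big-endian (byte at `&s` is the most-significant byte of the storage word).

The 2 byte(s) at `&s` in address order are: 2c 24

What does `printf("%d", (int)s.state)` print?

-3

[0]=0x2c [1]=0x24 (big-endian) → word 0x2c24
rsvd [14+:2] = (word>>14) & 0x3 = 0
state [11+:3] = (word>>11) & 0x7 = 5  ←
addr_hi [10+:1] = (word>>10) & 0x1 = 1
len [4+:6] = (word>>4) & 0x3f = 2
slot [1+:3] = (word>>1) & 0x7 = 2
prio [0+:1] = (word>>0) & 0x1 = 0
state signed 3b, MSB=1: 5 - 8 = -3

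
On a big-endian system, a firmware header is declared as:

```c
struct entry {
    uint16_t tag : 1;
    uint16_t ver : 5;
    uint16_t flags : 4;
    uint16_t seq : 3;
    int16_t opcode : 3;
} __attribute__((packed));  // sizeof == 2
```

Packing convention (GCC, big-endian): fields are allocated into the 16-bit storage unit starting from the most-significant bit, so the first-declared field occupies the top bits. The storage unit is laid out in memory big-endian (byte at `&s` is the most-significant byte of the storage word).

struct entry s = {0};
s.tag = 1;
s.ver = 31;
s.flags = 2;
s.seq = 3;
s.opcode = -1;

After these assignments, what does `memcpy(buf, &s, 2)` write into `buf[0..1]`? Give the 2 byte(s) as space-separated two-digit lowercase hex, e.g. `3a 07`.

fc 9f

tag:1 = 1 → 0x1 << 15 → word 0x8000
ver:5 = 31 → 0x1f << 10 → word 0xfc00
flags:4 = 2 → 0x2 << 6 → word 0xfc80
seq:3 = 3 → 0x3 << 3 → word 0xfc98
opcode:3 = -1 → 0x7 << 0 → word 0xfc9f
word = 0xfc9f → big-endian bytes:
  [0]=0xfc  [1]=0x9f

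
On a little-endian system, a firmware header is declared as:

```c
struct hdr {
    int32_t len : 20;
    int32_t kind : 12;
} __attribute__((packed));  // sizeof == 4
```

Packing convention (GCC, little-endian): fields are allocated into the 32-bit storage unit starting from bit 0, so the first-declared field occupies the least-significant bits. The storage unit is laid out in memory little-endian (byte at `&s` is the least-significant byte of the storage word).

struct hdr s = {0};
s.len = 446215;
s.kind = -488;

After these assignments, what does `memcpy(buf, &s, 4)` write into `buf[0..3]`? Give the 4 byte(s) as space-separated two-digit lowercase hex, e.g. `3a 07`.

07 cf 86 e1

len:20 = 446215 → 0x6cf07 << 0 → word 0x0006cf07
kind:12 = -488 → 0xe18 << 20 → word 0xe186cf07
word = 0xe186cf07 → little-endian bytes:
  [0]=0x07  [1]=0xcf  [2]=0x86  [3]=0xe1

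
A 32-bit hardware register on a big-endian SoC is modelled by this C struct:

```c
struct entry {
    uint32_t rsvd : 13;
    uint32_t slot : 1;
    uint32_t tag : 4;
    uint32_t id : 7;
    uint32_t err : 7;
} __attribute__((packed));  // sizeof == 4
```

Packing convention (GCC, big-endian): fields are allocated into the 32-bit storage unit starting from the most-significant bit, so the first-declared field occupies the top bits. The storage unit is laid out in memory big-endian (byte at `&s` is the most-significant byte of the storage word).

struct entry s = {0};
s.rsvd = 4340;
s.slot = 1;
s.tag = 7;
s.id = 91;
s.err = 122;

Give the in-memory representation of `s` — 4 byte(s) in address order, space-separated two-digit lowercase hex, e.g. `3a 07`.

[19+:13] rsvd=4340 & 0x1fff = 0x10f4; word=0x87a00000
[18+:1] slot=1 & 0x1 = 0x1; word=0x87a40000
[14+:4] tag=7 & 0xf = 0x7; word=0x87a5c000
[7+:7] id=91 & 0x7f = 0x5b; word=0x87a5ed80
[0+:7] err=122 & 0x7f = 0x7a; word=0x87a5edfa
word = 0x87a5edfa → big-endian bytes:
  [0]=0x87  [1]=0xa5  [2]=0xed  [3]=0xfa

87 a5 ed fa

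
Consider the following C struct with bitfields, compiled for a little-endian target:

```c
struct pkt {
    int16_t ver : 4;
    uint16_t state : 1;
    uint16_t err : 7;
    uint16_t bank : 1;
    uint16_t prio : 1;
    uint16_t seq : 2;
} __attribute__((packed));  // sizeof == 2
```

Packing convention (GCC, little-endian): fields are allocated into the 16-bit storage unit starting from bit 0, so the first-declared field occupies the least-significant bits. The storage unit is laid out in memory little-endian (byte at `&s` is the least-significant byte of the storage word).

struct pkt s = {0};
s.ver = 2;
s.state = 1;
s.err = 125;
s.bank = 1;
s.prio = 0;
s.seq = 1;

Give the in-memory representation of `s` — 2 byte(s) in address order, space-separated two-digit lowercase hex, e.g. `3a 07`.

ver:4 = 2 → 0x2 << 0 → word 0x0002
state:1 = 1 → 0x1 << 4 → word 0x0012
err:7 = 125 → 0x7d << 5 → word 0x0fb2
bank:1 = 1 → 0x1 << 12 → word 0x1fb2
prio:1 = 0 → 0x0 << 13 → word 0x1fb2
seq:2 = 1 → 0x1 << 14 → word 0x5fb2
word = 0x5fb2 → little-endian bytes:
  [0]=0xb2  [1]=0x5f

b2 5f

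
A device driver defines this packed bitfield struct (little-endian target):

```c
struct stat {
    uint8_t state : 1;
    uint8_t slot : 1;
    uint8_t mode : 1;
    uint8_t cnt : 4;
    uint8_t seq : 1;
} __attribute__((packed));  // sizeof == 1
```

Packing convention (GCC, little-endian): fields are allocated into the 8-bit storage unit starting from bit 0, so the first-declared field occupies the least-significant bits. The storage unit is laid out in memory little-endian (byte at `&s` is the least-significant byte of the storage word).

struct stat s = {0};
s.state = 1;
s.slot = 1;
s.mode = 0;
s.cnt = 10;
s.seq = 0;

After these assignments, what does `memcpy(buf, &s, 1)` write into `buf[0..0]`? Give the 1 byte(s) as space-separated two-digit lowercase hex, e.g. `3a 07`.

53

state:1 = 1 → 0x1 << 0 → word 0x01
slot:1 = 1 → 0x1 << 1 → word 0x03
mode:1 = 0 → 0x0 << 2 → word 0x03
cnt:4 = 10 → 0xa << 3 → word 0x53
seq:1 = 0 → 0x0 << 7 → word 0x53
word = 0x53 → little-endian bytes:
  [0]=0x53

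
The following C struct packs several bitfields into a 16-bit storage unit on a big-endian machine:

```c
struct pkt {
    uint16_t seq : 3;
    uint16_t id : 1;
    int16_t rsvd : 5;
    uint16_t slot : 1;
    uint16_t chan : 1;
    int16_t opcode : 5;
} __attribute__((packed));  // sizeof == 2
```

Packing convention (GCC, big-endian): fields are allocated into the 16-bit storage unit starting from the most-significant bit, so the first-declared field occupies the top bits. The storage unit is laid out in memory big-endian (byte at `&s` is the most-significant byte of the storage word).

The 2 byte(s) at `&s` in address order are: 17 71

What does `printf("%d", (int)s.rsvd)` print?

14

[0]=0x17 [1]=0x71 (big-endian) → word 0x1771
seq [13+:3] = (word>>13) & 0x7 = 0
id [12+:1] = (word>>12) & 0x1 = 1
rsvd [7+:5] = (word>>7) & 0x1f = 14  ←
slot [6+:1] = (word>>6) & 0x1 = 1
chan [5+:1] = (word>>5) & 0x1 = 1
opcode [0+:5] = (word>>0) & 0x1f = 17
rsvd signed 5b, MSB=0: value = 14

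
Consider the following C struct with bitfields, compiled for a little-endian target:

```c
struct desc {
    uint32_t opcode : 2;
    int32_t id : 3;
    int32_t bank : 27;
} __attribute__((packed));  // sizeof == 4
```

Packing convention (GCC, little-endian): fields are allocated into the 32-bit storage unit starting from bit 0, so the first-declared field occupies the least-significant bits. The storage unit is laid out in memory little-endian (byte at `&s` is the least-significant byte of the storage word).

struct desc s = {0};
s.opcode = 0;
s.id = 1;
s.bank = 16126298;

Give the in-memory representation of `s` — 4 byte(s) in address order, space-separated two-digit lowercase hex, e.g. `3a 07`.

44 2b c2 1e

opcode:2 = 0 → 0x0 << 0 → word 0x00000000
id:3 = 1 → 0x1 << 2 → word 0x00000004
bank:27 = 16126298 → 0xf6115a << 5 → word 0x1ec22b44
word = 0x1ec22b44 → little-endian bytes:
  [0]=0x44  [1]=0x2b  [2]=0xc2  [3]=0x1e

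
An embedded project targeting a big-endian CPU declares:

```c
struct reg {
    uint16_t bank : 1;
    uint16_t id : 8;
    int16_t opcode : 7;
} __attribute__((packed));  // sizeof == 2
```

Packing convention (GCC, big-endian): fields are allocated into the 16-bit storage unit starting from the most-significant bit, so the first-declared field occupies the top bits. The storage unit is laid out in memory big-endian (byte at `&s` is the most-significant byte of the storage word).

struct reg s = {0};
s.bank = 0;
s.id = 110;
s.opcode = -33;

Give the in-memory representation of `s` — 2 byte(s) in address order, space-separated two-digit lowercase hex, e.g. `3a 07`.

37 5f

bank:1 = 0 → 0x0 << 15 → word 0x0000
id:8 = 110 → 0x6e << 7 → word 0x3700
opcode:7 = -33 → 0x5f << 0 → word 0x375f
word = 0x375f → big-endian bytes:
  [0]=0x37  [1]=0x5f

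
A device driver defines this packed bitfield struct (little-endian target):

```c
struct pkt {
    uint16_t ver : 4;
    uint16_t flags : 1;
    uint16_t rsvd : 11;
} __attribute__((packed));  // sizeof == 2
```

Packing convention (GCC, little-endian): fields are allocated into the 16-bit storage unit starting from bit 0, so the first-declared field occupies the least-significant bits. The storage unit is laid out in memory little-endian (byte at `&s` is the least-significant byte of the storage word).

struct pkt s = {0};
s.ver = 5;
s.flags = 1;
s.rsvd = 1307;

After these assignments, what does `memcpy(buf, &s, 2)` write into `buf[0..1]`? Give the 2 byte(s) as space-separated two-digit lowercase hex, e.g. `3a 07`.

75 a3

ver:4 = 5 → 0x5 << 0 → word 0x0005
flags:1 = 1 → 0x1 << 4 → word 0x0015
rsvd:11 = 1307 → 0x51b << 5 → word 0xa375
word = 0xa375 → little-endian bytes:
  [0]=0x75  [1]=0xa3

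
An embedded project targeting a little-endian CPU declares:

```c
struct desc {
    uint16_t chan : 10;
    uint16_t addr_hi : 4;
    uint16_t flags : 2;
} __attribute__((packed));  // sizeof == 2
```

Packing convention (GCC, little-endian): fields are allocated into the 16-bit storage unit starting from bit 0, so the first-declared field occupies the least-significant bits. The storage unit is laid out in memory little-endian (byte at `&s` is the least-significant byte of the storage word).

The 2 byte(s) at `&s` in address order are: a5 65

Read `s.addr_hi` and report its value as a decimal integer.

9

[0]=0xa5 [1]=0x65 (little-endian) → word 0x65a5
chan [0+:10] = (word>>0) & 0x3ff = 421
addr_hi [10+:4] = (word>>10) & 0xf = 9  ←
flags [14+:2] = (word>>14) & 0x3 = 1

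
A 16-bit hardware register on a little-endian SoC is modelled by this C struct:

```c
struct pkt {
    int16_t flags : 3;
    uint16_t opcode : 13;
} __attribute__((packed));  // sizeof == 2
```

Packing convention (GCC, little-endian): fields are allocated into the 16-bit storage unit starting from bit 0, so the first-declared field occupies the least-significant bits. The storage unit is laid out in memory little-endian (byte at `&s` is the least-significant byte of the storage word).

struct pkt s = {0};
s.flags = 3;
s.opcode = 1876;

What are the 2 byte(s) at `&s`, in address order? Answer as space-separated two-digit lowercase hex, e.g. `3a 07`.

a3 3a

[0+:3] flags=3 & 0x7 = 0x3; word=0x0003
[3+:13] opcode=1876 & 0x1fff = 0x754; word=0x3aa3
word = 0x3aa3 → little-endian bytes:
  [0]=0xa3  [1]=0x3a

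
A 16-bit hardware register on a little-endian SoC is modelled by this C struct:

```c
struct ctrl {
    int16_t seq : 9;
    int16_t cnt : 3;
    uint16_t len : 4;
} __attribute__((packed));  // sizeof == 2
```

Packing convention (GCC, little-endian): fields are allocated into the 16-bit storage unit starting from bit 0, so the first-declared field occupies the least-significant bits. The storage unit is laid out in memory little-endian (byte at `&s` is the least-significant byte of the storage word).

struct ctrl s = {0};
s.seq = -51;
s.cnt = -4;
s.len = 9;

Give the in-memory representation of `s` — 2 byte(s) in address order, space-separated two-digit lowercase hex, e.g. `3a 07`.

seq:9 = -51 → 0x1cd << 0 → word 0x01cd
cnt:3 = -4 → 0x4 << 9 → word 0x09cd
len:4 = 9 → 0x9 << 12 → word 0x99cd
word = 0x99cd → little-endian bytes:
  [0]=0xcd  [1]=0x99

cd 99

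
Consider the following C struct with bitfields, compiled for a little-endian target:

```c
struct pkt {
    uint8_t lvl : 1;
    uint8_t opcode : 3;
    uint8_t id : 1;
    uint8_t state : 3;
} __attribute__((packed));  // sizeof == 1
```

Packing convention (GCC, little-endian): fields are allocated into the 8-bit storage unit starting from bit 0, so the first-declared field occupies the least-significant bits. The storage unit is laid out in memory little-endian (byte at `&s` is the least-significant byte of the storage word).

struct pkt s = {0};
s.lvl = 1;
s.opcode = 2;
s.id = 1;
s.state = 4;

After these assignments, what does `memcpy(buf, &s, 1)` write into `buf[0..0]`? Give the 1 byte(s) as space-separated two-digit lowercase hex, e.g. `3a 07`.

95

lvl:1 = 1 → 0x1 << 0 → word 0x01
opcode:3 = 2 → 0x2 << 1 → word 0x05
id:1 = 1 → 0x1 << 4 → word 0x15
state:3 = 4 → 0x4 << 5 → word 0x95
word = 0x95 → little-endian bytes:
  [0]=0x95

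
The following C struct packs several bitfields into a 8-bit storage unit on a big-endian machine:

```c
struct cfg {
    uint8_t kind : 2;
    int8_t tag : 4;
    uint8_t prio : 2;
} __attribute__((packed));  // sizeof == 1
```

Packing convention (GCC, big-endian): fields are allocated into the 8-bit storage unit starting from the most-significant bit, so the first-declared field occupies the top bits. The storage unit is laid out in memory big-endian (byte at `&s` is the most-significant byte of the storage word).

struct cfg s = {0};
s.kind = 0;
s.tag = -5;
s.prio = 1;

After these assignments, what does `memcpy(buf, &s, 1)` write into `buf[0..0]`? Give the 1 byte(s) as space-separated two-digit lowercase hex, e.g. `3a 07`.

[6+:2] kind=0 & 0x3 = 0x0; word=0x00
[2+:4] tag=-5 & 0xf = 0xb; word=0x2c
[0+:2] prio=1 & 0x3 = 0x1; word=0x2d
word = 0x2d → big-endian bytes:
  [0]=0x2d

2d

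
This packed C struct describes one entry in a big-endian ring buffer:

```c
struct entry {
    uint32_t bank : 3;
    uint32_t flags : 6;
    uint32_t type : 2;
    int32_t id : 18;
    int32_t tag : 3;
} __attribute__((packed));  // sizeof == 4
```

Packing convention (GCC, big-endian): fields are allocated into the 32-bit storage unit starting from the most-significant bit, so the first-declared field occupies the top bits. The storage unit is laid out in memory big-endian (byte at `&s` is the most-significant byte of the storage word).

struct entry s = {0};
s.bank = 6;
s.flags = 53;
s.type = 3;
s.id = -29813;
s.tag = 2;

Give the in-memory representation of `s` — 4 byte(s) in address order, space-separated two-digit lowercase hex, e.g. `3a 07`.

da fc 5c 5a

[29+:3] bank=6 & 0x7 = 0x6; word=0xc0000000
[23+:6] flags=53 & 0x3f = 0x35; word=0xda800000
[21+:2] type=3 & 0x3 = 0x3; word=0xdae00000
[3+:18] id=-29813 & 0x3ffff = 0x38b8b; word=0xdafc5c58
[0+:3] tag=2 & 0x7 = 0x2; word=0xdafc5c5a
word = 0xdafc5c5a → big-endian bytes:
  [0]=0xda  [1]=0xfc  [2]=0x5c  [3]=0x5a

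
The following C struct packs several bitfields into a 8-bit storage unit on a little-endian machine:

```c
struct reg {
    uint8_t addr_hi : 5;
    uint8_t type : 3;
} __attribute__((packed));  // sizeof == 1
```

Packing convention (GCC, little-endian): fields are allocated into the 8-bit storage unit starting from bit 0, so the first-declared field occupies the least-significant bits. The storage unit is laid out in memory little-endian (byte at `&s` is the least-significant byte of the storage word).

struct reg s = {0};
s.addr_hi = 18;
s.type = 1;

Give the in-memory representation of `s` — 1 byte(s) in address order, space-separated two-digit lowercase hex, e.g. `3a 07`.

32

addr_hi (5b) val=18 bits=0x12 at bit 0: 0x12
type (3b) val=1 bits=0x1 at bit 5: 0x32
word = 0x32 → little-endian bytes:
  [0]=0x32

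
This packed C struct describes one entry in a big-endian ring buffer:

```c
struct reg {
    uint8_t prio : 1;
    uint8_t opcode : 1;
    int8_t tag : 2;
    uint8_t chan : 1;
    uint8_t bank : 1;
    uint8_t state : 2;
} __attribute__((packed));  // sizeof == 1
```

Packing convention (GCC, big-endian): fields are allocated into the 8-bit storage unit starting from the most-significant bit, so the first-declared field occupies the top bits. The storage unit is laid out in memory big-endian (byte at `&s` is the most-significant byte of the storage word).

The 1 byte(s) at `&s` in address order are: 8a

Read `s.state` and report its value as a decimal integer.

2

[0]=0x8a (big-endian) → word 0x8a
prio:1 @ bit 7 → (0x8a>>7)&0x1 = 0x1
opcode:1 @ bit 6 → (0x8a>>6)&0x1 = 0x0
tag:2 @ bit 4 → (0x8a>>4)&0x3 = 0x0
chan:1 @ bit 3 → (0x8a>>3)&0x1 = 0x1
bank:1 @ bit 2 → (0x8a>>2)&0x1 = 0x0
state:2 @ bit 0 → (0x8a>>0)&0x3 = 0x2  ←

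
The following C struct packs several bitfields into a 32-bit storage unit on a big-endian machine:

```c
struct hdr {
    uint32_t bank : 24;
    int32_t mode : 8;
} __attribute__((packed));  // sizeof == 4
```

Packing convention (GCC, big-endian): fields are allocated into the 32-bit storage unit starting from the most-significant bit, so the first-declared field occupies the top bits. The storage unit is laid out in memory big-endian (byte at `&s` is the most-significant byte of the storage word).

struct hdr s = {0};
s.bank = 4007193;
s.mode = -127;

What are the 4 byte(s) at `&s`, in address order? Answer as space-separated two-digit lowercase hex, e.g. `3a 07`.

3d 25 19 81

bank:24 = 4007193 → 0x3d2519 << 8 → word 0x3d251900
mode:8 = -127 → 0x81 << 0 → word 0x3d251981
word = 0x3d251981 → big-endian bytes:
  [0]=0x3d  [1]=0x25  [2]=0x19  [3]=0x81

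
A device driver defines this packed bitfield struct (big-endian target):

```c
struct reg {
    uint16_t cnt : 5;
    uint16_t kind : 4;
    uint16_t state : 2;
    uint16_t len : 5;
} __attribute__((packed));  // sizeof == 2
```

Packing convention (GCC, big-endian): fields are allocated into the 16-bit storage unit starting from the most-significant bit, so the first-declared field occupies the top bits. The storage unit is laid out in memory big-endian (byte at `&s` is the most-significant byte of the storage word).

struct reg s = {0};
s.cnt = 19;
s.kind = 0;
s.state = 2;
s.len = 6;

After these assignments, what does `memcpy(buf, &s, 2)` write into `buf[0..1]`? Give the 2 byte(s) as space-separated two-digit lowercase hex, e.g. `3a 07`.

98 46

[11+:5] cnt=19 & 0x1f = 0x13; word=0x9800
[7+:4] kind=0 & 0xf = 0x0; word=0x9800
[5+:2] state=2 & 0x3 = 0x2; word=0x9840
[0+:5] len=6 & 0x1f = 0x6; word=0x9846
word = 0x9846 → big-endian bytes:
  [0]=0x98  [1]=0x46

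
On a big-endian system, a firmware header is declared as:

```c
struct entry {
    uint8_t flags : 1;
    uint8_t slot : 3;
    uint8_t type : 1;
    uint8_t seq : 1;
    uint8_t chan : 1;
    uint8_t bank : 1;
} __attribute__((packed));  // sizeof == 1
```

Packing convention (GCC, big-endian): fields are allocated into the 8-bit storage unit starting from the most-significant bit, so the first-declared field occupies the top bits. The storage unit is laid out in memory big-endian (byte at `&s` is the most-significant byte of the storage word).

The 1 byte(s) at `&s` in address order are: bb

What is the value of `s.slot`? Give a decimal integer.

[0]=0xbb (big-endian) → word 0xbb
flags:1 @ bit 7 → (0xbb>>7)&0x1 = 0x1
slot:3 @ bit 4 → (0xbb>>4)&0x7 = 0x3  ←
type:1 @ bit 3 → (0xbb>>3)&0x1 = 0x1
seq:1 @ bit 2 → (0xbb>>2)&0x1 = 0x0
chan:1 @ bit 1 → (0xbb>>1)&0x1 = 0x1
bank:1 @ bit 0 → (0xbb>>0)&0x1 = 0x1

3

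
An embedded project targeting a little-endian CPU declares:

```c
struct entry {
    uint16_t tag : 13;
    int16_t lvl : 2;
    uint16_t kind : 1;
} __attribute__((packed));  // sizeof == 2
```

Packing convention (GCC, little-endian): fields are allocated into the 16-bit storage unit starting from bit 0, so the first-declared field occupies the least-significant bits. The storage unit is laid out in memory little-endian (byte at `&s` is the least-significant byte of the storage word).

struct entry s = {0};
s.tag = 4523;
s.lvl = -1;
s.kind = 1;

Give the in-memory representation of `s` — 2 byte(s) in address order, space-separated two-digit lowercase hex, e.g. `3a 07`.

[0+:13] tag=4523 & 0x1fff = 0x11ab; word=0x11ab
[13+:2] lvl=-1 & 0x3 = 0x3; word=0x71ab
[15+:1] kind=1 & 0x1 = 0x1; word=0xf1ab
word = 0xf1ab → little-endian bytes:
  [0]=0xab  [1]=0xf1

ab f1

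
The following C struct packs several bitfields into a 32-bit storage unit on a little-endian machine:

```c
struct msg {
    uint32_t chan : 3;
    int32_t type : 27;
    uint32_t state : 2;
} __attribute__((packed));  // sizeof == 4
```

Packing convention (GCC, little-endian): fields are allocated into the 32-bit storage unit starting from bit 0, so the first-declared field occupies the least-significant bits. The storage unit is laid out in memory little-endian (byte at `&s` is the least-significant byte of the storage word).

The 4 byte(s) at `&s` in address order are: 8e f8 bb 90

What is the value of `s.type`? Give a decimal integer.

35094289

[0]=0x8e [1]=0xf8 [2]=0xbb [3]=0x90 (little-endian) → word 0x90bbf88e
chan [0+:3] = (word>>0) & 0x7 = 6
type [3+:27] = (word>>3) & 0x7ffffff = 35094289  ←
state [30+:2] = (word>>30) & 0x3 = 2
type signed 27b, MSB=0: value = 35094289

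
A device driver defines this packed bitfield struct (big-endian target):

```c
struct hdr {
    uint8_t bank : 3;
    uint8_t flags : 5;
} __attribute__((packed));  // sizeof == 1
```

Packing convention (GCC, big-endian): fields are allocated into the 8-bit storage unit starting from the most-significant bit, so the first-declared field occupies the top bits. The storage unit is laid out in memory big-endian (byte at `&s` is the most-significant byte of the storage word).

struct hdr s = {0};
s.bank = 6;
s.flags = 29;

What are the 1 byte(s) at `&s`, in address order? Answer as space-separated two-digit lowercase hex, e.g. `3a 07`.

bank (3b) val=6 bits=0x6 at bit 5: 0xc0
flags (5b) val=29 bits=0x1d at bit 0: 0xdd
word = 0xdd → big-endian bytes:
  [0]=0xdd

dd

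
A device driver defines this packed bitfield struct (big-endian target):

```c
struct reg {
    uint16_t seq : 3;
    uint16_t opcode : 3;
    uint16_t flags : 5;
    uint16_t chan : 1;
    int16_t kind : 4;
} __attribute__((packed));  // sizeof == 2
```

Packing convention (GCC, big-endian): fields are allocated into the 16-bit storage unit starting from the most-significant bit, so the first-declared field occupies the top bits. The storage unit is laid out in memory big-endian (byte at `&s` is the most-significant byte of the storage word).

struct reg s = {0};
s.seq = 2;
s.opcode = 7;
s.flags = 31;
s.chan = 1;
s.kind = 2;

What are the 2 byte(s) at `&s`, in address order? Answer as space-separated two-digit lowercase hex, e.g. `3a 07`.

5f f2

[13+:3] seq=2 & 0x7 = 0x2; word=0x4000
[10+:3] opcode=7 & 0x7 = 0x7; word=0x5c00
[5+:5] flags=31 & 0x1f = 0x1f; word=0x5fe0
[4+:1] chan=1 & 0x1 = 0x1; word=0x5ff0
[0+:4] kind=2 & 0xf = 0x2; word=0x5ff2
word = 0x5ff2 → big-endian bytes:
  [0]=0x5f  [1]=0xf2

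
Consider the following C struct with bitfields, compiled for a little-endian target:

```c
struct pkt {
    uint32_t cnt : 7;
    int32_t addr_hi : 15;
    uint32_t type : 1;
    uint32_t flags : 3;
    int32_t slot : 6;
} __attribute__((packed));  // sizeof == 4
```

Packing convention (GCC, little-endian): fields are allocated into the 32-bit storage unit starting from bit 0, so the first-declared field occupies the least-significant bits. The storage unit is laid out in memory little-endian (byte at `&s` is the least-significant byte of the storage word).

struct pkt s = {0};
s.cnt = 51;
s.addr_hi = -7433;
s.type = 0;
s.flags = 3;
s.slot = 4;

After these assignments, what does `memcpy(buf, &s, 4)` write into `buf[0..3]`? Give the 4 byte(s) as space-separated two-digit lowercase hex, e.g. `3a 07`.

b3 7b b1 11

cnt (7b) val=51 bits=0x33 at bit 0: 0x00000033
addr_hi (15b) val=-7433 bits=0x62f7 at bit 7: 0x00317bb3
type (1b) val=0 bits=0x0 at bit 22: 0x00317bb3
flags (3b) val=3 bits=0x3 at bit 23: 0x01b17bb3
slot (6b) val=4 bits=0x4 at bit 26: 0x11b17bb3
word = 0x11b17bb3 → little-endian bytes:
  [0]=0xb3  [1]=0x7b  [2]=0xb1  [3]=0x11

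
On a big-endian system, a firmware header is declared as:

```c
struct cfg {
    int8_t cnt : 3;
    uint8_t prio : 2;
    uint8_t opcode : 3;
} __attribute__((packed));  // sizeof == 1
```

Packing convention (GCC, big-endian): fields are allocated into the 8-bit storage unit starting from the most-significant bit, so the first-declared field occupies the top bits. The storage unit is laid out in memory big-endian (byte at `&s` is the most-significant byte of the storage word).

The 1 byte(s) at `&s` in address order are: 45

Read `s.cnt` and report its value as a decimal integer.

[0]=0x45 (big-endian) → word 0x45
cnt:3 @ bit 5 → (0x45>>5)&0x7 = 0x2  ←
prio:2 @ bit 3 → (0x45>>3)&0x3 = 0x0
opcode:3 @ bit 0 → (0x45>>0)&0x7 = 0x5
cnt signed 3b, MSB=0: value = 2

2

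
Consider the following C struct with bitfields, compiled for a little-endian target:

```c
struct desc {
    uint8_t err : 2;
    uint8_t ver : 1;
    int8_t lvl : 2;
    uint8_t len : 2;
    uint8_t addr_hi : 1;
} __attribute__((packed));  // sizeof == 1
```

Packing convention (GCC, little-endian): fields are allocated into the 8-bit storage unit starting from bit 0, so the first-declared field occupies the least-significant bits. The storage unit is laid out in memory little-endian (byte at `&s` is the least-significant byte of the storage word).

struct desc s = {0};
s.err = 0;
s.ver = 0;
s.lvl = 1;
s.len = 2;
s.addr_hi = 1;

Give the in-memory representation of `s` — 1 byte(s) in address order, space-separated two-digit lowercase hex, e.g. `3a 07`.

c8

err:2 = 0 → 0x0 << 0 → word 0x00
ver:1 = 0 → 0x0 << 2 → word 0x00
lvl:2 = 1 → 0x1 << 3 → word 0x08
len:2 = 2 → 0x2 << 5 → word 0x48
addr_hi:1 = 1 → 0x1 << 7 → word 0xc8
word = 0xc8 → little-endian bytes:
  [0]=0xc8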